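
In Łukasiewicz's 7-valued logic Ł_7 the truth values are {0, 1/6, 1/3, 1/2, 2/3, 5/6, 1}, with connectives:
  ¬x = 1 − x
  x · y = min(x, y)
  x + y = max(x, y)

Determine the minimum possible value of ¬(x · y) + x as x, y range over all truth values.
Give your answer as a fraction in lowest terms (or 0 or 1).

1/2

Take x = 1/2, y = 1/2:
x · y = 1/2 · 1/2 = 1/2
¬(x · y) = ¬1/2 = 1/2
¬(x · y) + x = 1/2 + 1/2 = 1/2
No assignment yields a value below 1/2, so this is the minimum.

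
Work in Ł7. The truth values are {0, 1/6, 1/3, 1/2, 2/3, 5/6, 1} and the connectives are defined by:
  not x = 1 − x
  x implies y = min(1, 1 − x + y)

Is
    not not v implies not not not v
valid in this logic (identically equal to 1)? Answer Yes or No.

No

Counterexample: take v = 2/3.
not v = not 2/3 = 1/3
not not v = not 1/3 = 2/3
not v = not 2/3 = 1/3
not not v = not 1/3 = 2/3
not not not v = not 2/3 = 1/3
not not v implies not not not v = 2/3 implies 1/3 = 2/3
This gives 2/3 ≠ 1.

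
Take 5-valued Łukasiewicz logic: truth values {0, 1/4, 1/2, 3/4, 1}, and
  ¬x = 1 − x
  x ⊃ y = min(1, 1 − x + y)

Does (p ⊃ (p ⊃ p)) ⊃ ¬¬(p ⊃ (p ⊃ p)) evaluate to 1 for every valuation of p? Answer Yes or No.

Yes

p = 0 ↦ 1
p = 1/4 ↦ 1
p = 1/2 ↦ 1
p = 3/4 ↦ 1
p = 1 ↦ 1
Every assignment gives a value ≥ 1.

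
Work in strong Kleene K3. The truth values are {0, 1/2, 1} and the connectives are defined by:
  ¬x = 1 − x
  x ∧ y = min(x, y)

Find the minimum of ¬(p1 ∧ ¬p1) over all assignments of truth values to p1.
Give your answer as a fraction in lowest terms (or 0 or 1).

1/2

Take p1 = 1/2:
¬p1 = ¬1/2 = 1/2
p1 ∧ ¬p1 = 1/2 ∧ 1/2 = 1/2
¬(p1 ∧ ¬p1) = ¬1/2 = 1/2
No assignment yields a value below 1/2, so this is the minimum.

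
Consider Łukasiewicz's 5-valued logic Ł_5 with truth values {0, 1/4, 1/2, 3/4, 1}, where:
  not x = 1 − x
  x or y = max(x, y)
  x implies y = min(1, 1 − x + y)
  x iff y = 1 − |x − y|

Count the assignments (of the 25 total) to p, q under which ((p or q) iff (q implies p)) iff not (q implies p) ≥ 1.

value 1: 2 assignments (counts)
value 3/4: 5 assignments
value 1/2: 7 assignments
value 1/4: 5 assignments
value 0: 6 assignments
So 2 of the 25 assignments meet the threshold.

2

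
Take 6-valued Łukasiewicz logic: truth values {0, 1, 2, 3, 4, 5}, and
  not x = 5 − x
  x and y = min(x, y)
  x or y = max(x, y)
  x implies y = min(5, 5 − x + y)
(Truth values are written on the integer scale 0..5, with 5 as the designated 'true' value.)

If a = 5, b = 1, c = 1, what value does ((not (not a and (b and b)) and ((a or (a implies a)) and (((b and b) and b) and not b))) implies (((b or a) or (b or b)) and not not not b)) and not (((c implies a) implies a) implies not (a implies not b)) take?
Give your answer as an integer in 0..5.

not a = not 5 = 0
b and b = 1 and 1 = 1
not a and (b and b) = 0 and 1 = 0
not (not a and (b and b)) = not 0 = 5
a implies a = 5 implies 5 = 5
a or (a implies a) = 5 or 5 = 5
b and b = 1 and 1 = 1
(b and b) and b = 1 and 1 = 1
not b = not 1 = 4
((b and b) and b) and not b = 1 and 4 = 1
(a or (a implies a)) and (((b and b) and b) and not b) = 5 and 1 = 1
not (not a and (b and b)) and ((a or (a implies a)) and (((b and b) and b) and not b)) = 5 and 1 = 1
b or a = 1 or 5 = 5
b or b = 1 or 1 = 1
(b or a) or (b or b) = 5 or 1 = 5
not b = not 1 = 4
not not b = not 4 = 1
not not not b = not 1 = 4
((b or a) or (b or b)) and not not not b = 5 and 4 = 4
(not (not a and (b and b)) and ((a or (a implies a)) and (((b and b) and b) and not b))) implies (((b or a) or (b or b)) and not not not b) = 1 implies 4 = 5
c implies a = 1 implies 5 = 5
(c implies a) implies a = 5 implies 5 = 5
not b = not 1 = 4
a implies not b = 5 implies 4 = 4
not (a implies not b) = not 4 = 1
((c implies a) implies a) implies not (a implies not b) = 5 implies 1 = 1
not (((c implies a) implies a) implies not (a implies not b)) = not 1 = 4
((not (not a and (b and b)) and ((a or (a implies a)) and (((b and b) and b) and not b))) implies (((b or a) or (b or b)) and not not not b)) and not (((c implies a) implies a) implies not (a implies not b)) = 5 and 4 = 4

4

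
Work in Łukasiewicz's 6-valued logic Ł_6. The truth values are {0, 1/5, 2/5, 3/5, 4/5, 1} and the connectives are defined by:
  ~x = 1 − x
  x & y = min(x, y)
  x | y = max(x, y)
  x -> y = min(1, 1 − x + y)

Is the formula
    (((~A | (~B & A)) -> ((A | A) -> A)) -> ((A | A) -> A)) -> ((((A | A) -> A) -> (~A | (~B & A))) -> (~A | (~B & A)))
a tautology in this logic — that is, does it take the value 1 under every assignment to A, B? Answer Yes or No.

At A = 0, B = 3/5, for instance:
~A = ~0 = 1
~B = ~3/5 = 2/5
~B & A = 2/5 & 0 = 0
~A | (~B & A) = 1 | 0 = 1
A | A = 0 | 0 = 0
(A | A) -> A = 0 -> 0 = 1
(~A | (~B & A)) -> ((A | A) -> A) = 1 -> 1 = 1
((~A | (~B & A)) -> ((A | A) -> A)) -> ((A | A) -> A) = 1 -> 1 = 1
((A | A) -> A) -> (~A | (~B & A)) = 1 -> 1 = 1
(((A | A) -> A) -> (~A | (~B & A))) -> (~A | (~B & A)) = 1 -> 1 = 1
(((~A | (~B & A)) -> ((A | A) -> A)) -> ((A | A) -> A)) -> ((((A | A) -> A) -> (~A | (~B & A))) -> (~A | (~B & A))) = 1 -> 1 = 1
and checking the remaining 35 assignments likewise gives ≥ 1 in every case.

Yes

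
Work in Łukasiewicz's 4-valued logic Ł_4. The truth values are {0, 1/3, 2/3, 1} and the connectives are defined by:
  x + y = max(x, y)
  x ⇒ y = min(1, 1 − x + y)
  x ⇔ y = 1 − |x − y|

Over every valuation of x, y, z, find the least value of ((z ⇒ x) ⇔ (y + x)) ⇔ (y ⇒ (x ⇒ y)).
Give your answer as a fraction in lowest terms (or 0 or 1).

Take x = 0, y = 0, z = 0:
z ⇒ x = 0 ⇒ 0 = 1
y + x = 0 + 0 = 0
(z ⇒ x) ⇔ (y + x) = 1 ⇔ 0 = 0
x ⇒ y = 0 ⇒ 0 = 1
y ⇒ (x ⇒ y) = 0 ⇒ 1 = 1
((z ⇒ x) ⇔ (y + x)) ⇔ (y ⇒ (x ⇒ y)) = 0 ⇔ 1 = 0
No assignment yields a value below 0, so this is the minimum.

0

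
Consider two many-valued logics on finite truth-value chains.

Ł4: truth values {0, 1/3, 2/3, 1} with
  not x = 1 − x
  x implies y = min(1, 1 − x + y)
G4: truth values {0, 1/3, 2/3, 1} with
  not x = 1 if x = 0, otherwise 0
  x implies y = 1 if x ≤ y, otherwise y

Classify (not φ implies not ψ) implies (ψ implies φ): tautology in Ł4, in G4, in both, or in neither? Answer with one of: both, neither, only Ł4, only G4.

In Ł4: every assignment gives 1 — tautology.
In G4: at φ = 1/3, ψ = 2/3 the value is 1/3 — not a tautology.

only Ł4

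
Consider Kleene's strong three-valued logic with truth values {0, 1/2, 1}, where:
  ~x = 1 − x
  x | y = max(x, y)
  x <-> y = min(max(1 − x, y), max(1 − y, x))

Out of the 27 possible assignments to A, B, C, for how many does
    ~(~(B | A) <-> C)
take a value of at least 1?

value 1: 6 assignments (counts)
value 1/2: 15 assignments
value 0: 6 assignments
So 6 of the 27 assignments meet the threshold.

6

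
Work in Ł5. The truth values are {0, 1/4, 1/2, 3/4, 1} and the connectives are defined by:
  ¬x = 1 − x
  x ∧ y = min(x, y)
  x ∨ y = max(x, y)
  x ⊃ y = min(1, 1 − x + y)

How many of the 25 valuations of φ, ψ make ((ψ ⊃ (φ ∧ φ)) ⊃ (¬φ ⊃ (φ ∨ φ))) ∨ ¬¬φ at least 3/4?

value 1: 18 assignments (counts)
value 3/4: 2 assignments (counts)
value 1/2: 3 assignments
value 1/4: 1 assignment
value 0: 1 assignment
So 20 of the 25 assignments meet the threshold.

20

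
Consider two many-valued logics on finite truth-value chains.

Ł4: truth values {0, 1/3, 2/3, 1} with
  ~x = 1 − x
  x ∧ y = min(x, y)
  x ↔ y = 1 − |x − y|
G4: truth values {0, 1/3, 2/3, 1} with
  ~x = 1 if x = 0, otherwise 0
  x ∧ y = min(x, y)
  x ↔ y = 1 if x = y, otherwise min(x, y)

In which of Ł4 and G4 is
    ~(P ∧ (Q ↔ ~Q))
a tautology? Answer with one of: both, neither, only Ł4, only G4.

only G4

In Ł4: at P = 1/3, Q = 1/3 the value is 2/3 — not a tautology.
In G4: every assignment gives 1 — tautology.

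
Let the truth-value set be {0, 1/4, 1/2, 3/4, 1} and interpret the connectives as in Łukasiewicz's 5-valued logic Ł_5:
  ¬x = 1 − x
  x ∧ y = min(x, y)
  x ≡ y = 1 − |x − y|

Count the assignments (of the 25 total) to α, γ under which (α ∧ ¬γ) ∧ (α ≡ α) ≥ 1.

value 1: 1 assignment (counts)
value 3/4: 3 assignments
value 1/2: 5 assignments
value 1/4: 7 assignments
value 0: 9 assignments
So 1 of the 25 assignments meets the threshold.

1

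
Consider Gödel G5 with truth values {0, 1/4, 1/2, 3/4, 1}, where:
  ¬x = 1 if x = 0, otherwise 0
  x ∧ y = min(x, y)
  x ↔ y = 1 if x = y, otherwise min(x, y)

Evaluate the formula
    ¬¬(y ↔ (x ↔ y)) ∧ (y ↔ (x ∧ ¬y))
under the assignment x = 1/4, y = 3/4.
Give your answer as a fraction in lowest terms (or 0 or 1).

0

x ↔ y = 1/4 ↔ 3/4 = 1/4
y ↔ (x ↔ y) = 3/4 ↔ 1/4 = 1/4
¬(y ↔ (x ↔ y)) = ¬1/4 = 0
¬¬(y ↔ (x ↔ y)) = ¬0 = 1
¬y = ¬3/4 = 0
x ∧ ¬y = 1/4 ∧ 0 = 0
y ↔ (x ∧ ¬y) = 3/4 ↔ 0 = 0
¬¬(y ↔ (x ↔ y)) ∧ (y ↔ (x ∧ ¬y)) = 1 ∧ 0 = 0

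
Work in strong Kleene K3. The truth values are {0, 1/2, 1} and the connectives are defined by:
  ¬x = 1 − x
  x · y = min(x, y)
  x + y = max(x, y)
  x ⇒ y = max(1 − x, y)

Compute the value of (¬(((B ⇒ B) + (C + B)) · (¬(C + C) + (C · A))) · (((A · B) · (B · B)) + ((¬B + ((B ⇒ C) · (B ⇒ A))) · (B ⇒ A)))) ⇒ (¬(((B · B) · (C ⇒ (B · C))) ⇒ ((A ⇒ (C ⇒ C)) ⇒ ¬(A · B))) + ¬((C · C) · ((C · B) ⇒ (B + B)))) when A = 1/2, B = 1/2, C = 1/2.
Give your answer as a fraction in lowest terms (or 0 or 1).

B ⇒ B = 1/2 ⇒ 1/2 = 1/2
C + B = 1/2 + 1/2 = 1/2
(B ⇒ B) + (C + B) = 1/2 + 1/2 = 1/2
C + C = 1/2 + 1/2 = 1/2
¬(C + C) = ¬1/2 = 1/2
C · A = 1/2 · 1/2 = 1/2
¬(C + C) + (C · A) = 1/2 + 1/2 = 1/2
((B ⇒ B) + (C + B)) · (¬(C + C) + (C · A)) = 1/2 · 1/2 = 1/2
¬(((B ⇒ B) + (C + B)) · (¬(C + C) + (C · A))) = ¬1/2 = 1/2
A · B = 1/2 · 1/2 = 1/2
B · B = 1/2 · 1/2 = 1/2
(A · B) · (B · B) = 1/2 · 1/2 = 1/2
¬B = ¬1/2 = 1/2
B ⇒ C = 1/2 ⇒ 1/2 = 1/2
B ⇒ A = 1/2 ⇒ 1/2 = 1/2
(B ⇒ C) · (B ⇒ A) = 1/2 · 1/2 = 1/2
¬B + ((B ⇒ C) · (B ⇒ A)) = 1/2 + 1/2 = 1/2
B ⇒ A = 1/2 ⇒ 1/2 = 1/2
(¬B + ((B ⇒ C) · (B ⇒ A))) · (B ⇒ A) = 1/2 · 1/2 = 1/2
((A · B) · (B · B)) + ((¬B + ((B ⇒ C) · (B ⇒ A))) · (B ⇒ A)) = 1/2 + 1/2 = 1/2
¬(((B ⇒ B) + (C + B)) · (¬(C + C) + (C · A))) · (((A · B) · (B · B)) + ((¬B + ((B ⇒ C) · (B ⇒ A))) · (B ⇒ A))) = 1/2 · 1/2 = 1/2
B · B = 1/2 · 1/2 = 1/2
B · C = 1/2 · 1/2 = 1/2
C ⇒ (B · C) = 1/2 ⇒ 1/2 = 1/2
(B · B) · (C ⇒ (B · C)) = 1/2 · 1/2 = 1/2
C ⇒ C = 1/2 ⇒ 1/2 = 1/2
A ⇒ (C ⇒ C) = 1/2 ⇒ 1/2 = 1/2
A · B = 1/2 · 1/2 = 1/2
¬(A · B) = ¬1/2 = 1/2
(A ⇒ (C ⇒ C)) ⇒ ¬(A · B) = 1/2 ⇒ 1/2 = 1/2
((B · B) · (C ⇒ (B · C))) ⇒ ((A ⇒ (C ⇒ C)) ⇒ ¬(A · B)) = 1/2 ⇒ 1/2 = 1/2
¬(((B · B) · (C ⇒ (B · C))) ⇒ ((A ⇒ (C ⇒ C)) ⇒ ¬(A · B))) = ¬1/2 = 1/2
C · C = 1/2 · 1/2 = 1/2
C · B = 1/2 · 1/2 = 1/2
B + B = 1/2 + 1/2 = 1/2
(C · B) ⇒ (B + B) = 1/2 ⇒ 1/2 = 1/2
(C · C) · ((C · B) ⇒ (B + B)) = 1/2 · 1/2 = 1/2
¬((C · C) · ((C · B) ⇒ (B + B))) = ¬1/2 = 1/2
¬(((B · B) · (C ⇒ (B · C))) ⇒ ((A ⇒ (C ⇒ C)) ⇒ ¬(A · B))) + ¬((C · C) · ((C · B) ⇒ (B + B))) = 1/2 + 1/2 = 1/2
(¬(((B ⇒ B) + (C + B)) · (¬(C + C) + (C · A))) · (((A · B) · (B · B)) + ((¬B + ((B ⇒ C) · (B ⇒ A))) · (B ⇒ A)))) ⇒ (¬(((B · B) · (C ⇒ (B · C))) ⇒ ((A ⇒ (C ⇒ C)) ⇒ ¬(A · B))) + ¬((C · C) · ((C · B) ⇒ (B + B)))) = 1/2 ⇒ 1/2 = 1/2

1/2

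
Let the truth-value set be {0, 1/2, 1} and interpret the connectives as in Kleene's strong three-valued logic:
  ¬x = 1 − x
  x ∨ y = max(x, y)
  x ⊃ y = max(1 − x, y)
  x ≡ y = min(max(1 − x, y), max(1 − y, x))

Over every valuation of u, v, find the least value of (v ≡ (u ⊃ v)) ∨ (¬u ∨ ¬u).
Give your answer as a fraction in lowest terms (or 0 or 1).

Take u = 1/2, v = 0:
u ⊃ v = 1/2 ⊃ 0 = 1/2
v ≡ (u ⊃ v) = 0 ≡ 1/2 = 1/2
¬u = ¬1/2 = 1/2
¬u = ¬1/2 = 1/2
¬u ∨ ¬u = 1/2 ∨ 1/2 = 1/2
(v ≡ (u ⊃ v)) ∨ (¬u ∨ ¬u) = 1/2 ∨ 1/2 = 1/2
No assignment yields a value below 1/2, so this is the minimum.

1/2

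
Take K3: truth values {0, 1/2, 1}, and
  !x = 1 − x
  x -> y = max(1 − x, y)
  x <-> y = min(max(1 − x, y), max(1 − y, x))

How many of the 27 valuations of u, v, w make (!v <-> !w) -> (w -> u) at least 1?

17

value 1: 17 assignments (counts)
value 1/2: 9 assignments
value 0: 1 assignment
So 17 of the 27 assignments meet the threshold.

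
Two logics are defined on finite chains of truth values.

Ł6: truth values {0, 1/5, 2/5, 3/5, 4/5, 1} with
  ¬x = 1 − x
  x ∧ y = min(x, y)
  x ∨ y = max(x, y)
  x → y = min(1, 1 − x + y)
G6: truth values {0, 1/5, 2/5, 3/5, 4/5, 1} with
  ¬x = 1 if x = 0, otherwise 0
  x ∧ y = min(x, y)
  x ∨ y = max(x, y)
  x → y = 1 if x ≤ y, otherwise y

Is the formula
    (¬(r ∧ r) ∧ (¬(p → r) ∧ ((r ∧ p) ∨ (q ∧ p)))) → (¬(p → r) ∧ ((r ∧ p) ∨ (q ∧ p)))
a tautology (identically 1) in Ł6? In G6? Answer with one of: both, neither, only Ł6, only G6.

In Ł6: every assignment gives 1 — tautology.
In G6: every assignment gives 1 — tautology.

both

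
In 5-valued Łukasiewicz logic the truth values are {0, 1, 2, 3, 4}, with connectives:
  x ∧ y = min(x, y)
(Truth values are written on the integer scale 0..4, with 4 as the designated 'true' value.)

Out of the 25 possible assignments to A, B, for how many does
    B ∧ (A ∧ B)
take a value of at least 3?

value 4: 1 assignment (counts)
value 3: 3 assignments (counts)
value 2: 5 assignments
value 1: 7 assignments
value 0: 9 assignments
So 4 of the 25 assignments meet the threshold.

4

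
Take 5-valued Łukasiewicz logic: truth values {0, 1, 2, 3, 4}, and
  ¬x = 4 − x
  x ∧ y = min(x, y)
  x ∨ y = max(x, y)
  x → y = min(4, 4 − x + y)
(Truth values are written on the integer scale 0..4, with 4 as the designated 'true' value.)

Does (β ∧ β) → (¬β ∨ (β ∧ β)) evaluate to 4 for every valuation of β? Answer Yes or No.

β = 0 ↦ 4
β = 1 ↦ 4
β = 2 ↦ 4
β = 3 ↦ 4
β = 4 ↦ 4
Every assignment gives a value ≥ 4.

Yes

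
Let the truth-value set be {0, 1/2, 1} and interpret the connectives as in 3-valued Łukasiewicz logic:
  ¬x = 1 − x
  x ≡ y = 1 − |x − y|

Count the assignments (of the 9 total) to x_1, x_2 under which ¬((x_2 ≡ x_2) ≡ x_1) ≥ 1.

3

x_1 = 0, x_2 = 0 ↦ 1  ≥
x_1 = 0, x_2 = 1/2 ↦ 1  ≥
x_1 = 0, x_2 = 1 ↦ 1  ≥
x_1 = 1/2, x_2 = 0 ↦ 1/2  <
x_1 = 1/2, x_2 = 1/2 ↦ 1/2  <
x_1 = 1/2, x_2 = 1 ↦ 1/2  <
x_1 = 1, x_2 = 0 ↦ 0  <
x_1 = 1, x_2 = 1/2 ↦ 0  <
x_1 = 1, x_2 = 1 ↦ 0  <
So 3 of the 9 assignments meet the threshold.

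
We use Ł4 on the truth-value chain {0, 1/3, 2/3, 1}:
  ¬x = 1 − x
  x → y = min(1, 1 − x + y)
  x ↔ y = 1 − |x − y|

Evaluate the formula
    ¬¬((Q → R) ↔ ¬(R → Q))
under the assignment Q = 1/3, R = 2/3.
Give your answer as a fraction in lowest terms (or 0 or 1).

1/3

Q → R = 1/3 → 2/3 = 1
R → Q = 2/3 → 1/3 = 2/3
¬(R → Q) = ¬2/3 = 1/3
(Q → R) ↔ ¬(R → Q) = 1 ↔ 1/3 = 1/3
¬((Q → R) ↔ ¬(R → Q)) = ¬1/3 = 2/3
¬¬((Q → R) ↔ ¬(R → Q)) = ¬2/3 = 1/3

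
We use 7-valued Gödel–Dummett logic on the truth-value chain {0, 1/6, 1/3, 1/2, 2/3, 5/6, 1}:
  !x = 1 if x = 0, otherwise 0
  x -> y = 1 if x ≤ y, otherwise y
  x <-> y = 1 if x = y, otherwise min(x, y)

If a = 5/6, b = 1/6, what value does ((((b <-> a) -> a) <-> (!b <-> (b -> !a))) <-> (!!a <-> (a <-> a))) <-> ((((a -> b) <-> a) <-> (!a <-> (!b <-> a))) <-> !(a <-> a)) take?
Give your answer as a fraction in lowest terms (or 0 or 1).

b <-> a = 1/6 <-> 5/6 = 1/6
(b <-> a) -> a = 1/6 -> 5/6 = 1
!b = !1/6 = 0
!a = !5/6 = 0
b -> !a = 1/6 -> 0 = 0
!b <-> (b -> !a) = 0 <-> 0 = 1
((b <-> a) -> a) <-> (!b <-> (b -> !a)) = 1 <-> 1 = 1
!a = !5/6 = 0
!!a = !0 = 1
a <-> a = 5/6 <-> 5/6 = 1
!!a <-> (a <-> a) = 1 <-> 1 = 1
(((b <-> a) -> a) <-> (!b <-> (b -> !a))) <-> (!!a <-> (a <-> a)) = 1 <-> 1 = 1
a -> b = 5/6 -> 1/6 = 1/6
(a -> b) <-> a = 1/6 <-> 5/6 = 1/6
!a = !5/6 = 0
!b = !1/6 = 0
!b <-> a = 0 <-> 5/6 = 0
!a <-> (!b <-> a) = 0 <-> 0 = 1
((a -> b) <-> a) <-> (!a <-> (!b <-> a)) = 1/6 <-> 1 = 1/6
a <-> a = 5/6 <-> 5/6 = 1
!(a <-> a) = !1 = 0
(((a -> b) <-> a) <-> (!a <-> (!b <-> a))) <-> !(a <-> a) = 1/6 <-> 0 = 0
((((b <-> a) -> a) <-> (!b <-> (b -> !a))) <-> (!!a <-> (a <-> a))) <-> ((((a -> b) <-> a) <-> (!a <-> (!b <-> a))) <-> !(a <-> a)) = 1 <-> 0 = 0

0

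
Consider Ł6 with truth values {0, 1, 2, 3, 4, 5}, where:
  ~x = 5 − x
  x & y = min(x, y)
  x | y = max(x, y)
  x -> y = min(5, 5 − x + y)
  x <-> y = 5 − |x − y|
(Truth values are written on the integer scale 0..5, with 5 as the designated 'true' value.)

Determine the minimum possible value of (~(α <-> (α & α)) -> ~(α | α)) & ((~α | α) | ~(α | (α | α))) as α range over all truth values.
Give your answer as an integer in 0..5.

Take α = 2:
α & α = 2 & 2 = 2
α <-> (α & α) = 2 <-> 2 = 5
~(α <-> (α & α)) = ~5 = 0
α | α = 2 | 2 = 2
~(α | α) = ~2 = 3
~(α <-> (α & α)) -> ~(α | α) = 0 -> 3 = 5
~α = ~2 = 3
~α | α = 3 | 2 = 3
α | α = 2 | 2 = 2
α | (α | α) = 2 | 2 = 2
~(α | (α | α)) = ~2 = 3
(~α | α) | ~(α | (α | α)) = 3 | 3 = 3
(~(α <-> (α & α)) -> ~(α | α)) & ((~α | α) | ~(α | (α | α))) = 5 & 3 = 3
No assignment yields a value below 3, so this is the minimum.

3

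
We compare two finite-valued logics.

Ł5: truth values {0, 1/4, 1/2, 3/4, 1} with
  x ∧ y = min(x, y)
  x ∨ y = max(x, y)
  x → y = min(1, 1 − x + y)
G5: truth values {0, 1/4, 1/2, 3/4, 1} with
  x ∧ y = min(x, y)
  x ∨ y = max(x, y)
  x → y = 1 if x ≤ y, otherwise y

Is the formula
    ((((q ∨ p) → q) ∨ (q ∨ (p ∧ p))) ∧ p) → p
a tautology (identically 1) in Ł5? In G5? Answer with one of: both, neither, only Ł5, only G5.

In Ł5: every assignment gives 1 — tautology.
In G5: every assignment gives 1 — tautology.

both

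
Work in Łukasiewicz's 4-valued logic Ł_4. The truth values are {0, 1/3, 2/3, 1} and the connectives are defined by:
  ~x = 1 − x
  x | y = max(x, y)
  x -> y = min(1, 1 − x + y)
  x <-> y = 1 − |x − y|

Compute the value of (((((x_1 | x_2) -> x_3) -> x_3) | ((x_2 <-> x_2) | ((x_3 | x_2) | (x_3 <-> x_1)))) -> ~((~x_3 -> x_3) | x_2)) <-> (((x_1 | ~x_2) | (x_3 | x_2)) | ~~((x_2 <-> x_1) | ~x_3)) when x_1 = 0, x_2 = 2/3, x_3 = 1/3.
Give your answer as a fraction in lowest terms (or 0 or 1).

2/3

x_1 | x_2 = 0 | 2/3 = 2/3
(x_1 | x_2) -> x_3 = 2/3 -> 1/3 = 2/3
((x_1 | x_2) -> x_3) -> x_3 = 2/3 -> 1/3 = 2/3
x_2 <-> x_2 = 2/3 <-> 2/3 = 1
x_3 | x_2 = 1/3 | 2/3 = 2/3
x_3 <-> x_1 = 1/3 <-> 0 = 2/3
(x_3 | x_2) | (x_3 <-> x_1) = 2/3 | 2/3 = 2/3
(x_2 <-> x_2) | ((x_3 | x_2) | (x_3 <-> x_1)) = 1 | 2/3 = 1
(((x_1 | x_2) -> x_3) -> x_3) | ((x_2 <-> x_2) | ((x_3 | x_2) | (x_3 <-> x_1))) = 2/3 | 1 = 1
~x_3 = ~1/3 = 2/3
~x_3 -> x_3 = 2/3 -> 1/3 = 2/3
(~x_3 -> x_3) | x_2 = 2/3 | 2/3 = 2/3
~((~x_3 -> x_3) | x_2) = ~2/3 = 1/3
((((x_1 | x_2) -> x_3) -> x_3) | ((x_2 <-> x_2) | ((x_3 | x_2) | (x_3 <-> x_1)))) -> ~((~x_3 -> x_3) | x_2) = 1 -> 1/3 = 1/3
~x_2 = ~2/3 = 1/3
x_1 | ~x_2 = 0 | 1/3 = 1/3
x_3 | x_2 = 1/3 | 2/3 = 2/3
(x_1 | ~x_2) | (x_3 | x_2) = 1/3 | 2/3 = 2/3
x_2 <-> x_1 = 2/3 <-> 0 = 1/3
~x_3 = ~1/3 = 2/3
(x_2 <-> x_1) | ~x_3 = 1/3 | 2/3 = 2/3
~((x_2 <-> x_1) | ~x_3) = ~2/3 = 1/3
~~((x_2 <-> x_1) | ~x_3) = ~1/3 = 2/3
((x_1 | ~x_2) | (x_3 | x_2)) | ~~((x_2 <-> x_1) | ~x_3) = 2/3 | 2/3 = 2/3
(((((x_1 | x_2) -> x_3) -> x_3) | ((x_2 <-> x_2) | ((x_3 | x_2) | (x_3 <-> x_1)))) -> ~((~x_3 -> x_3) | x_2)) <-> (((x_1 | ~x_2) | (x_3 | x_2)) | ~~((x_2 <-> x_1) | ~x_3)) = 1/3 <-> 2/3 = 2/3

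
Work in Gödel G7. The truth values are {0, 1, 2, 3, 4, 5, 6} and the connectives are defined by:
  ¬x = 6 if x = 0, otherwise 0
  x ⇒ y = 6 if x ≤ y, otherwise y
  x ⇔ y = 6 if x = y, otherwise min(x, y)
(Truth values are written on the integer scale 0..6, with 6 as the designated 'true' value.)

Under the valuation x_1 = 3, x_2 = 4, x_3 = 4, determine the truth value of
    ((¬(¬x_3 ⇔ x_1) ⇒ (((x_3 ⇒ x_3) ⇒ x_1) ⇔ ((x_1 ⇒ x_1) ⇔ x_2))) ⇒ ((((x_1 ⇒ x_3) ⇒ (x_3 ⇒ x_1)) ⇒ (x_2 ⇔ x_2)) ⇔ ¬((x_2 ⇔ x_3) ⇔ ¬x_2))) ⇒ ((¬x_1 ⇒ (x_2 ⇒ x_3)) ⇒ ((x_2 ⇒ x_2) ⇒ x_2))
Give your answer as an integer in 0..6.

¬x_3 = ¬4 = 0
¬x_3 ⇔ x_1 = 0 ⇔ 3 = 0
¬(¬x_3 ⇔ x_1) = ¬0 = 6
x_3 ⇒ x_3 = 4 ⇒ 4 = 6
(x_3 ⇒ x_3) ⇒ x_1 = 6 ⇒ 3 = 3
x_1 ⇒ x_1 = 3 ⇒ 3 = 6
(x_1 ⇒ x_1) ⇔ x_2 = 6 ⇔ 4 = 4
((x_3 ⇒ x_3) ⇒ x_1) ⇔ ((x_1 ⇒ x_1) ⇔ x_2) = 3 ⇔ 4 = 3
¬(¬x_3 ⇔ x_1) ⇒ (((x_3 ⇒ x_3) ⇒ x_1) ⇔ ((x_1 ⇒ x_1) ⇔ x_2)) = 6 ⇒ 3 = 3
x_1 ⇒ x_3 = 3 ⇒ 4 = 6
x_3 ⇒ x_1 = 4 ⇒ 3 = 3
(x_1 ⇒ x_3) ⇒ (x_3 ⇒ x_1) = 6 ⇒ 3 = 3
x_2 ⇔ x_2 = 4 ⇔ 4 = 6
((x_1 ⇒ x_3) ⇒ (x_3 ⇒ x_1)) ⇒ (x_2 ⇔ x_2) = 3 ⇒ 6 = 6
x_2 ⇔ x_3 = 4 ⇔ 4 = 6
¬x_2 = ¬4 = 0
(x_2 ⇔ x_3) ⇔ ¬x_2 = 6 ⇔ 0 = 0
¬((x_2 ⇔ x_3) ⇔ ¬x_2) = ¬0 = 6
(((x_1 ⇒ x_3) ⇒ (x_3 ⇒ x_1)) ⇒ (x_2 ⇔ x_2)) ⇔ ¬((x_2 ⇔ x_3) ⇔ ¬x_2) = 6 ⇔ 6 = 6
(¬(¬x_3 ⇔ x_1) ⇒ (((x_3 ⇒ x_3) ⇒ x_1) ⇔ ((x_1 ⇒ x_1) ⇔ x_2))) ⇒ ((((x_1 ⇒ x_3) ⇒ (x_3 ⇒ x_1)) ⇒ (x_2 ⇔ x_2)) ⇔ ¬((x_2 ⇔ x_3) ⇔ ¬x_2)) = 3 ⇒ 6 = 6
¬x_1 = ¬3 = 0
x_2 ⇒ x_3 = 4 ⇒ 4 = 6
¬x_1 ⇒ (x_2 ⇒ x_3) = 0 ⇒ 6 = 6
x_2 ⇒ x_2 = 4 ⇒ 4 = 6
(x_2 ⇒ x_2) ⇒ x_2 = 6 ⇒ 4 = 4
(¬x_1 ⇒ (x_2 ⇒ x_3)) ⇒ ((x_2 ⇒ x_2) ⇒ x_2) = 6 ⇒ 4 = 4
((¬(¬x_3 ⇔ x_1) ⇒ (((x_3 ⇒ x_3) ⇒ x_1) ⇔ ((x_1 ⇒ x_1) ⇔ x_2))) ⇒ ((((x_1 ⇒ x_3) ⇒ (x_3 ⇒ x_1)) ⇒ (x_2 ⇔ x_2)) ⇔ ¬((x_2 ⇔ x_3) ⇔ ¬x_2))) ⇒ ((¬x_1 ⇒ (x_2 ⇒ x_3)) ⇒ ((x_2 ⇒ x_2) ⇒ x_2)) = 6 ⇒ 4 = 4

4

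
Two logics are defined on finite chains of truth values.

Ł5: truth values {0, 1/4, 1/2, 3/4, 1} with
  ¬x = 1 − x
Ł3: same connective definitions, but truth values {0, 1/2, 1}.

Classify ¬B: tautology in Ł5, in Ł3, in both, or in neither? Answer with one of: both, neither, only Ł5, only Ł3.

In Ł5: at B = 1/4 the value is 3/4 — not a tautology.
In Ł3: at B = 1/2 the value is 1/2 — not a tautology.

neither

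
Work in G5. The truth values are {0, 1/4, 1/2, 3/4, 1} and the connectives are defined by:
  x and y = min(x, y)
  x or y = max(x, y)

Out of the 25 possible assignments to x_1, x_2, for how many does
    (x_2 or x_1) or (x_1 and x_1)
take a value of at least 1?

9

value 1: 9 assignments (counts)
value 3/4: 7 assignments
value 1/2: 5 assignments
value 1/4: 3 assignments
value 0: 1 assignment
So 9 of the 25 assignments meet the threshold.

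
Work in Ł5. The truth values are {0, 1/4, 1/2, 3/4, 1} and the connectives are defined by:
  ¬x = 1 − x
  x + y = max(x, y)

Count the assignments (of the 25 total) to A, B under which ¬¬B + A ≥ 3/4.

value 1: 9 assignments (counts)
value 3/4: 7 assignments (counts)
value 1/2: 5 assignments
value 1/4: 3 assignments
value 0: 1 assignment
So 16 of the 25 assignments meet the threshold.

16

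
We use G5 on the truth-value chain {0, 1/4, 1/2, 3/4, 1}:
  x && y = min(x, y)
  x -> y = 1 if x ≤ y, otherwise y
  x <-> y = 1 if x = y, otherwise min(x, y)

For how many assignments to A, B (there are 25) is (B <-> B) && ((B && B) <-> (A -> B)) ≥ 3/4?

value 1: 15 assignments (counts)
value 3/4: 4 assignments (counts)
value 1/2: 3 assignments
value 1/4: 2 assignments
value 0: 1 assignment
So 19 of the 25 assignments meet the threshold.

19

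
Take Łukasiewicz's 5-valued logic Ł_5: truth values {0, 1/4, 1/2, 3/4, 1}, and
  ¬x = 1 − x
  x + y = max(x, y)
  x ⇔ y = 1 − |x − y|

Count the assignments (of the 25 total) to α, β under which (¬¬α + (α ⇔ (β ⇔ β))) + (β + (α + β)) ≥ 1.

9

value 1: 9 assignments (counts)
value 3/4: 7 assignments
value 1/2: 5 assignments
value 1/4: 3 assignments
value 0: 1 assignment
So 9 of the 25 assignments meet the threshold.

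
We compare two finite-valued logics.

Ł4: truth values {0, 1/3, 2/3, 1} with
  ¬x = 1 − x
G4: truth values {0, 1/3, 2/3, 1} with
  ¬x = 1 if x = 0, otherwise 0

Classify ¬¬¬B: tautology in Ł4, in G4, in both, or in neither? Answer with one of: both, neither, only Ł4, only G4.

In Ł4: at B = 1/3 the value is 2/3 — not a tautology.
In G4: at B = 1/3 the value is 0 — not a tautology.

neither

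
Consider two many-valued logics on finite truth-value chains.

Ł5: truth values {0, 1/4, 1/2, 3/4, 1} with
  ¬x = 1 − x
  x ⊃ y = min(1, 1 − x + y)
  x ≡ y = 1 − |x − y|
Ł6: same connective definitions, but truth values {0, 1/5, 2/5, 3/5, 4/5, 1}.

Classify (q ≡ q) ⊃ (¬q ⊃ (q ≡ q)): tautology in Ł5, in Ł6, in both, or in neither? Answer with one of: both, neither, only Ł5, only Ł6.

In Ł5: every assignment gives 1 — tautology.
In Ł6: every assignment gives 1 — tautology.

both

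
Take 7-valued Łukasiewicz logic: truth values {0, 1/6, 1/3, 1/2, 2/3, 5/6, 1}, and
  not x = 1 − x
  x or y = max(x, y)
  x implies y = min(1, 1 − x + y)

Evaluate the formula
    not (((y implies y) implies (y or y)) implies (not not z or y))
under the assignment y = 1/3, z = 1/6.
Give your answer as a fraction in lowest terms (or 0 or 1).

y implies y = 1/3 implies 1/3 = 1
y or y = 1/3 or 1/3 = 1/3
(y implies y) implies (y or y) = 1 implies 1/3 = 1/3
not z = not 1/6 = 5/6
not not z = not 5/6 = 1/6
not not z or y = 1/6 or 1/3 = 1/3
((y implies y) implies (y or y)) implies (not not z or y) = 1/3 implies 1/3 = 1
not (((y implies y) implies (y or y)) implies (not not z or y)) = not 1 = 0

0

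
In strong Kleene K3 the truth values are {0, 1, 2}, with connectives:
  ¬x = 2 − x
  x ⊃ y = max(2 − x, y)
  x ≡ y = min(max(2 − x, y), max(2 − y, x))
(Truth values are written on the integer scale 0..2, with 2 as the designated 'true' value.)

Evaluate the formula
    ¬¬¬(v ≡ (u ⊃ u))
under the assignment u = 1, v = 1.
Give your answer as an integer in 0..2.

1

u ⊃ u = 1 ⊃ 1 = 1
v ≡ (u ⊃ u) = 1 ≡ 1 = 1
¬(v ≡ (u ⊃ u)) = ¬1 = 1
¬¬(v ≡ (u ⊃ u)) = ¬1 = 1
¬¬¬(v ≡ (u ⊃ u)) = ¬1 = 1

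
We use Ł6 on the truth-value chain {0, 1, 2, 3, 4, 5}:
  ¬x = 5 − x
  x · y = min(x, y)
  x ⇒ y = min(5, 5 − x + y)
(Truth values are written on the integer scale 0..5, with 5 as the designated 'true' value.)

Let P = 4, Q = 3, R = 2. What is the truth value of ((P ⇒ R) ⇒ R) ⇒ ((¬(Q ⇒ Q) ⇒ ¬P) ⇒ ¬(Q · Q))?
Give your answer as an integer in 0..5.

P ⇒ R = 4 ⇒ 2 = 3
(P ⇒ R) ⇒ R = 3 ⇒ 2 = 4
Q ⇒ Q = 3 ⇒ 3 = 5
¬(Q ⇒ Q) = ¬5 = 0
¬P = ¬4 = 1
¬(Q ⇒ Q) ⇒ ¬P = 0 ⇒ 1 = 5
Q · Q = 3 · 3 = 3
¬(Q · Q) = ¬3 = 2
(¬(Q ⇒ Q) ⇒ ¬P) ⇒ ¬(Q · Q) = 5 ⇒ 2 = 2
((P ⇒ R) ⇒ R) ⇒ ((¬(Q ⇒ Q) ⇒ ¬P) ⇒ ¬(Q · Q)) = 4 ⇒ 2 = 3

3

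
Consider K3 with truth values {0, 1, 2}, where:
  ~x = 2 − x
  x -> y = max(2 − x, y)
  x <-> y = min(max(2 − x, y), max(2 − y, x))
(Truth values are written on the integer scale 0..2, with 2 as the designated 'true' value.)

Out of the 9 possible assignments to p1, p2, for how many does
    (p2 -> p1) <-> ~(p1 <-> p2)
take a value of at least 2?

p1 = 0, p2 = 0 ↦ 0  <
p1 = 0, p2 = 1 ↦ 1  <
p1 = 0, p2 = 2 ↦ 0  <
p1 = 1, p2 = 0 ↦ 1  <
p1 = 1, p2 = 1 ↦ 1  <
p1 = 1, p2 = 2 ↦ 1  <
p1 = 2, p2 = 0 ↦ 2  ≥
p1 = 2, p2 = 1 ↦ 1  <
p1 = 2, p2 = 2 ↦ 0  <
So 1 of the 9 assignments meets the threshold.

1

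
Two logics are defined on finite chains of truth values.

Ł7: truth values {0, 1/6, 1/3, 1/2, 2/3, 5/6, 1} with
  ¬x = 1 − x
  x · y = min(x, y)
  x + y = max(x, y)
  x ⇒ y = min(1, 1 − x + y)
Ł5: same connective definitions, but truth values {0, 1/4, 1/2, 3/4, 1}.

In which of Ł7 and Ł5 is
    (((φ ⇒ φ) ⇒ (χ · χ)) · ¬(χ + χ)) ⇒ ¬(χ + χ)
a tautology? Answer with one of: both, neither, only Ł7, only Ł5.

both

In Ł7: every assignment gives 1 — tautology.
In Ł5: every assignment gives 1 — tautology.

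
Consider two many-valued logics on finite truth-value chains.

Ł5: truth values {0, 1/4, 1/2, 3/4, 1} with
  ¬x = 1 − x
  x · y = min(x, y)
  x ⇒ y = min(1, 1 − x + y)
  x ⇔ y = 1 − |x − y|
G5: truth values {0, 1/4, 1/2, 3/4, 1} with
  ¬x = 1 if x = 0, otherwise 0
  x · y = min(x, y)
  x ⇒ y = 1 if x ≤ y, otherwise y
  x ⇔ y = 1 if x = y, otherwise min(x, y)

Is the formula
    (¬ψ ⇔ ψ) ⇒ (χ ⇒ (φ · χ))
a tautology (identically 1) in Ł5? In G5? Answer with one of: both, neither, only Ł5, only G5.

only G5

In Ł5: at φ = 0, ψ = 1/4, χ = 3/4 the value is 3/4 — not a tautology.
In G5: every assignment gives 1 — tautology.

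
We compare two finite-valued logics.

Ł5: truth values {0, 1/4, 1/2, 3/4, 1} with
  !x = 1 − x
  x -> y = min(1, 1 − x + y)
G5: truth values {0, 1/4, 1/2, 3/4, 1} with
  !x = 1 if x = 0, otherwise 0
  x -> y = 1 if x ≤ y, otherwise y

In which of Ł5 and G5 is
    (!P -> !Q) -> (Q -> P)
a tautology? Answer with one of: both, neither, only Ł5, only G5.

only Ł5

In Ł5: every assignment gives 1 — tautology.
In G5: at P = 1/4, Q = 1/2 the value is 1/4 — not a tautology.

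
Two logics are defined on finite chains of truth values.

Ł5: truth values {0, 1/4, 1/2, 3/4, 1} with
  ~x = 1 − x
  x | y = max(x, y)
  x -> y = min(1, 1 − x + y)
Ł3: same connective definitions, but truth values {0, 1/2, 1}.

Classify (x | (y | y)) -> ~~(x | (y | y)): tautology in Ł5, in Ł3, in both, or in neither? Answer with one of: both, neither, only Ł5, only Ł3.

In Ł5: every assignment gives 1 — tautology.
In Ł3: every assignment gives 1 — tautology.

both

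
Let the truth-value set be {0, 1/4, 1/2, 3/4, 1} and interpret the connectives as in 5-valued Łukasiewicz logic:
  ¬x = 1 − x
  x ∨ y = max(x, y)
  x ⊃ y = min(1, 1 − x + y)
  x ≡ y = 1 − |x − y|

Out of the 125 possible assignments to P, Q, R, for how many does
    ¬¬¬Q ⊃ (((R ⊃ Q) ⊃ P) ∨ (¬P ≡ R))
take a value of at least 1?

105

value 1: 105 assignments (counts)
value 3/4: 10 assignments
value 1/2: 6 assignments
value 1/4: 3 assignments
value 0: 1 assignment
So 105 of the 125 assignments meet the threshold.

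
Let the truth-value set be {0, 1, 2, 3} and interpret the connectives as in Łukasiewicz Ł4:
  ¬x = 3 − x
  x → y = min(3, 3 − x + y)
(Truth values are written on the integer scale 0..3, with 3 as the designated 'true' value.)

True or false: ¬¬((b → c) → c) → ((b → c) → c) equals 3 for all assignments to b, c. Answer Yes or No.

b = 0, c = 0 ↦ 3
b = 0, c = 1 ↦ 3
b = 0, c = 2 ↦ 3
b = 0, c = 3 ↦ 3
b = 1, c = 0 ↦ 3
b = 1, c = 1 ↦ 3
b = 1, c = 2 ↦ 3
b = 1, c = 3 ↦ 3
b = 2, c = 0 ↦ 3
b = 2, c = 1 ↦ 3
b = 2, c = 2 ↦ 3
b = 2, c = 3 ↦ 3
b = 3, c = 0 ↦ 3
b = 3, c = 1 ↦ 3
b = 3, c = 2 ↦ 3
b = 3, c = 3 ↦ 3
Every assignment gives a value ≥ 3.

Yes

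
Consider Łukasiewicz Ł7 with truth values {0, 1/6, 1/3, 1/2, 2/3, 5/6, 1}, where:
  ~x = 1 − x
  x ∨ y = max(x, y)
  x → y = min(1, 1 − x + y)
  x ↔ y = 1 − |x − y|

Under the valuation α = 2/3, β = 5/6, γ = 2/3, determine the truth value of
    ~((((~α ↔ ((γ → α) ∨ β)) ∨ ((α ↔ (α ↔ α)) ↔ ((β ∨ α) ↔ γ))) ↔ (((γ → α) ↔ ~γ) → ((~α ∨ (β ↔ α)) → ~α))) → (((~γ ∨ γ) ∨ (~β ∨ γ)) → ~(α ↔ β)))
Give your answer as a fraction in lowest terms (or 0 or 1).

~α = ~2/3 = 1/3
γ → α = 2/3 → 2/3 = 1
(γ → α) ∨ β = 1 ∨ 5/6 = 1
~α ↔ ((γ → α) ∨ β) = 1/3 ↔ 1 = 1/3
α ↔ α = 2/3 ↔ 2/3 = 1
α ↔ (α ↔ α) = 2/3 ↔ 1 = 2/3
β ∨ α = 5/6 ∨ 2/3 = 5/6
(β ∨ α) ↔ γ = 5/6 ↔ 2/3 = 5/6
(α ↔ (α ↔ α)) ↔ ((β ∨ α) ↔ γ) = 2/3 ↔ 5/6 = 5/6
(~α ↔ ((γ → α) ∨ β)) ∨ ((α ↔ (α ↔ α)) ↔ ((β ∨ α) ↔ γ)) = 1/3 ∨ 5/6 = 5/6
γ → α = 2/3 → 2/3 = 1
~γ = ~2/3 = 1/3
(γ → α) ↔ ~γ = 1 ↔ 1/3 = 1/3
~α = ~2/3 = 1/3
β ↔ α = 5/6 ↔ 2/3 = 5/6
~α ∨ (β ↔ α) = 1/3 ∨ 5/6 = 5/6
~α = ~2/3 = 1/3
(~α ∨ (β ↔ α)) → ~α = 5/6 → 1/3 = 1/2
((γ → α) ↔ ~γ) → ((~α ∨ (β ↔ α)) → ~α) = 1/3 → 1/2 = 1
((~α ↔ ((γ → α) ∨ β)) ∨ ((α ↔ (α ↔ α)) ↔ ((β ∨ α) ↔ γ))) ↔ (((γ → α) ↔ ~γ) → ((~α ∨ (β ↔ α)) → ~α)) = 5/6 ↔ 1 = 5/6
~γ = ~2/3 = 1/3
~γ ∨ γ = 1/3 ∨ 2/3 = 2/3
~β = ~5/6 = 1/6
~β ∨ γ = 1/6 ∨ 2/3 = 2/3
(~γ ∨ γ) ∨ (~β ∨ γ) = 2/3 ∨ 2/3 = 2/3
α ↔ β = 2/3 ↔ 5/6 = 5/6
~(α ↔ β) = ~5/6 = 1/6
((~γ ∨ γ) ∨ (~β ∨ γ)) → ~(α ↔ β) = 2/3 → 1/6 = 1/2
(((~α ↔ ((γ → α) ∨ β)) ∨ ((α ↔ (α ↔ α)) ↔ ((β ∨ α) ↔ γ))) ↔ (((γ → α) ↔ ~γ) → ((~α ∨ (β ↔ α)) → ~α))) → (((~γ ∨ γ) ∨ (~β ∨ γ)) → ~(α ↔ β)) = 5/6 → 1/2 = 2/3
~((((~α ↔ ((γ → α) ∨ β)) ∨ ((α ↔ (α ↔ α)) ↔ ((β ∨ α) ↔ γ))) ↔ (((γ → α) ↔ ~γ) → ((~α ∨ (β ↔ α)) → ~α))) → (((~γ ∨ γ) ∨ (~β ∨ γ)) → ~(α ↔ β))) = ~2/3 = 1/3

1/3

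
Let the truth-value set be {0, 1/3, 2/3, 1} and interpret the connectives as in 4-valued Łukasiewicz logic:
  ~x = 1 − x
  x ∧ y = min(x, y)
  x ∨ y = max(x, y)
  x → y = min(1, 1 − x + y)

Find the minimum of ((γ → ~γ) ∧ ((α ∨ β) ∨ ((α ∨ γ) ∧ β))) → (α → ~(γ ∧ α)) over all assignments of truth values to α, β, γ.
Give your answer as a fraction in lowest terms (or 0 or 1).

Take α = 1, β = 0, γ = 1/3:
~γ = ~1/3 = 2/3
γ → ~γ = 1/3 → 2/3 = 1
α ∨ β = 1 ∨ 0 = 1
α ∨ γ = 1 ∨ 1/3 = 1
(α ∨ γ) ∧ β = 1 ∧ 0 = 0
(α ∨ β) ∨ ((α ∨ γ) ∧ β) = 1 ∨ 0 = 1
(γ → ~γ) ∧ ((α ∨ β) ∨ ((α ∨ γ) ∧ β)) = 1 ∧ 1 = 1
γ ∧ α = 1/3 ∧ 1 = 1/3
~(γ ∧ α) = ~1/3 = 2/3
α → ~(γ ∧ α) = 1 → 2/3 = 2/3
((γ → ~γ) ∧ ((α ∨ β) ∨ ((α ∨ γ) ∧ β))) → (α → ~(γ ∧ α)) = 1 → 2/3 = 2/3
No assignment yields a value below 2/3, so this is the minimum.

2/3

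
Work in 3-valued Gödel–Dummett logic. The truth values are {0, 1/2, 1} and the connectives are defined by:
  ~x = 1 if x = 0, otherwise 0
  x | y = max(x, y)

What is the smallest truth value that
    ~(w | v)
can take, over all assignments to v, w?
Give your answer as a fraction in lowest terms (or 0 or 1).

0

Take v = 0, w = 1/2:
w | v = 1/2 | 0 = 1/2
~(w | v) = ~1/2 = 0
No assignment yields a value below 0, so this is the minimum.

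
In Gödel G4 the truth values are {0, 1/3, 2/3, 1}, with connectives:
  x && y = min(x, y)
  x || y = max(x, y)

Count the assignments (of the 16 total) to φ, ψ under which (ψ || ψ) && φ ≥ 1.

1

φ = 0, ψ = 0 ↦ 0  <
φ = 0, ψ = 1/3 ↦ 0  <
φ = 0, ψ = 2/3 ↦ 0  <
φ = 0, ψ = 1 ↦ 0  <
φ = 1/3, ψ = 0 ↦ 0  <
φ = 1/3, ψ = 1/3 ↦ 1/3  <
φ = 1/3, ψ = 2/3 ↦ 1/3  <
φ = 1/3, ψ = 1 ↦ 1/3  <
φ = 2/3, ψ = 0 ↦ 0  <
φ = 2/3, ψ = 1/3 ↦ 1/3  <
φ = 2/3, ψ = 2/3 ↦ 2/3  <
φ = 2/3, ψ = 1 ↦ 2/3  <
φ = 1, ψ = 0 ↦ 0  <
φ = 1, ψ = 1/3 ↦ 1/3  <
φ = 1, ψ = 2/3 ↦ 2/3  <
φ = 1, ψ = 1 ↦ 1  ≥
So 1 of the 16 assignments meets the threshold.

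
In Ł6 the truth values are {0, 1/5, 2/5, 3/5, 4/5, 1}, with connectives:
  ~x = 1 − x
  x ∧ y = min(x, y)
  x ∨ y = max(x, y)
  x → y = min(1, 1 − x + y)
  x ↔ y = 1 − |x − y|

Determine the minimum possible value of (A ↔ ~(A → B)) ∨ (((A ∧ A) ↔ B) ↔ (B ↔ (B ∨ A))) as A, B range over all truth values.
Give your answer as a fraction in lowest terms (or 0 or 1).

Take A = 2/5, B = 4/5:
A → B = 2/5 → 4/5 = 1
~(A → B) = ~1 = 0
A ↔ ~(A → B) = 2/5 ↔ 0 = 3/5
A ∧ A = 2/5 ∧ 2/5 = 2/5
(A ∧ A) ↔ B = 2/5 ↔ 4/5 = 3/5
B ∨ A = 4/5 ∨ 2/5 = 4/5
B ↔ (B ∨ A) = 4/5 ↔ 4/5 = 1
((A ∧ A) ↔ B) ↔ (B ↔ (B ∨ A)) = 3/5 ↔ 1 = 3/5
(A ↔ ~(A → B)) ∨ (((A ∧ A) ↔ B) ↔ (B ↔ (B ∨ A))) = 3/5 ∨ 3/5 = 3/5
No assignment yields a value below 3/5, so this is the minimum.

3/5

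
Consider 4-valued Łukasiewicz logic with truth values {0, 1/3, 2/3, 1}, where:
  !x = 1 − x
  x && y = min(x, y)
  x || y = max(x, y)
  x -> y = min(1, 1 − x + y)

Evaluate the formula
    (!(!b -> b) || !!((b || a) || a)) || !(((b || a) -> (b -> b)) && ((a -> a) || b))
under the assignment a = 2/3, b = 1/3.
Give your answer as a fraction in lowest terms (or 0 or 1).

2/3

!b = !1/3 = 2/3
!b -> b = 2/3 -> 1/3 = 2/3
!(!b -> b) = !2/3 = 1/3
b || a = 1/3 || 2/3 = 2/3
(b || a) || a = 2/3 || 2/3 = 2/3
!((b || a) || a) = !2/3 = 1/3
!!((b || a) || a) = !1/3 = 2/3
!(!b -> b) || !!((b || a) || a) = 1/3 || 2/3 = 2/3
b || a = 1/3 || 2/3 = 2/3
b -> b = 1/3 -> 1/3 = 1
(b || a) -> (b -> b) = 2/3 -> 1 = 1
a -> a = 2/3 -> 2/3 = 1
(a -> a) || b = 1 || 1/3 = 1
((b || a) -> (b -> b)) && ((a -> a) || b) = 1 && 1 = 1
!(((b || a) -> (b -> b)) && ((a -> a) || b)) = !1 = 0
(!(!b -> b) || !!((b || a) || a)) || !(((b || a) -> (b -> b)) && ((a -> a) || b)) = 2/3 || 0 = 2/3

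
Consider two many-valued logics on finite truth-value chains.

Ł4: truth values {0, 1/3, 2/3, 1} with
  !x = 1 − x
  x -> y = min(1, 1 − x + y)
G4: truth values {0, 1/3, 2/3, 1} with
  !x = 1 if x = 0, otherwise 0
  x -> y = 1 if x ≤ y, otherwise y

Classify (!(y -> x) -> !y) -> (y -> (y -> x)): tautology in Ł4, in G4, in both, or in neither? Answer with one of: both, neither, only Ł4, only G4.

only Ł4

In Ł4: every assignment gives 1 — tautology.
In G4: at x = 1/3, y = 2/3 the value is 1/3 — not a tautology.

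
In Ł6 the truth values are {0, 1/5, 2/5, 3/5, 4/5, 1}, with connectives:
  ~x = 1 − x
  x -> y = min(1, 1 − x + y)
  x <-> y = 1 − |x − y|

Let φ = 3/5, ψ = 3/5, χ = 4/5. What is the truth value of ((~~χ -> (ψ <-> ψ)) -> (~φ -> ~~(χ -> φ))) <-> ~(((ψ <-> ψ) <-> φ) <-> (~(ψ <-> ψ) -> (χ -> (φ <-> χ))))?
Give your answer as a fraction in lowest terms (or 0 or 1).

2/5

~χ = ~4/5 = 1/5
~~χ = ~1/5 = 4/5
ψ <-> ψ = 3/5 <-> 3/5 = 1
~~χ -> (ψ <-> ψ) = 4/5 -> 1 = 1
~φ = ~3/5 = 2/5
χ -> φ = 4/5 -> 3/5 = 4/5
~(χ -> φ) = ~4/5 = 1/5
~~(χ -> φ) = ~1/5 = 4/5
~φ -> ~~(χ -> φ) = 2/5 -> 4/5 = 1
(~~χ -> (ψ <-> ψ)) -> (~φ -> ~~(χ -> φ)) = 1 -> 1 = 1
ψ <-> ψ = 3/5 <-> 3/5 = 1
(ψ <-> ψ) <-> φ = 1 <-> 3/5 = 3/5
ψ <-> ψ = 3/5 <-> 3/5 = 1
~(ψ <-> ψ) = ~1 = 0
φ <-> χ = 3/5 <-> 4/5 = 4/5
χ -> (φ <-> χ) = 4/5 -> 4/5 = 1
~(ψ <-> ψ) -> (χ -> (φ <-> χ)) = 0 -> 1 = 1
((ψ <-> ψ) <-> φ) <-> (~(ψ <-> ψ) -> (χ -> (φ <-> χ))) = 3/5 <-> 1 = 3/5
~(((ψ <-> ψ) <-> φ) <-> (~(ψ <-> ψ) -> (χ -> (φ <-> χ)))) = ~3/5 = 2/5
((~~χ -> (ψ <-> ψ)) -> (~φ -> ~~(χ -> φ))) <-> ~(((ψ <-> ψ) <-> φ) <-> (~(ψ <-> ψ) -> (χ -> (φ <-> χ)))) = 1 <-> 2/5 = 2/5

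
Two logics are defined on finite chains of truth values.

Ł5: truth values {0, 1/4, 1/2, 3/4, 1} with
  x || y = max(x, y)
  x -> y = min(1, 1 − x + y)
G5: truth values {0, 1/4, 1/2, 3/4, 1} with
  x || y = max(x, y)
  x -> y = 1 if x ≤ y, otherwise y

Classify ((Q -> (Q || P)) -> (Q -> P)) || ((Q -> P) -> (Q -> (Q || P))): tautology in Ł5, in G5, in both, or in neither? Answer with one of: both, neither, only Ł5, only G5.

both

In Ł5: every assignment gives 1 — tautology.
In G5: every assignment gives 1 — tautology.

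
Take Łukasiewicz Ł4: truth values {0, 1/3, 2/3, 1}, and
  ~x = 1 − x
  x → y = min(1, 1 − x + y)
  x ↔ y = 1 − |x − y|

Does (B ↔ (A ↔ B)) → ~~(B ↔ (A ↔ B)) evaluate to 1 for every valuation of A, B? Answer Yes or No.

A = 0, B = 0 ↦ 1
A = 0, B = 1/3 ↦ 1
A = 0, B = 2/3 ↦ 1
A = 0, B = 1 ↦ 1
A = 1/3, B = 0 ↦ 1
A = 1/3, B = 1/3 ↦ 1
A = 1/3, B = 2/3 ↦ 1
A = 1/3, B = 1 ↦ 1
A = 2/3, B = 0 ↦ 1
A = 2/3, B = 1/3 ↦ 1
A = 2/3, B = 2/3 ↦ 1
A = 2/3, B = 1 ↦ 1
A = 1, B = 0 ↦ 1
A = 1, B = 1/3 ↦ 1
A = 1, B = 2/3 ↦ 1
A = 1, B = 1 ↦ 1
Every assignment gives a value ≥ 1.

Yes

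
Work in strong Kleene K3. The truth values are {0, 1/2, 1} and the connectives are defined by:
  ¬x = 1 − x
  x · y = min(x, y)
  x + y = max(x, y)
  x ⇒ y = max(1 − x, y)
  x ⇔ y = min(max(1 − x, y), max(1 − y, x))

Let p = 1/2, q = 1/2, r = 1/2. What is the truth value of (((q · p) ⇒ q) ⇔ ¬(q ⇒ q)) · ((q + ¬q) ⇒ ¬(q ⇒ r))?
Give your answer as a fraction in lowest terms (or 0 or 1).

1/2

q · p = 1/2 · 1/2 = 1/2
(q · p) ⇒ q = 1/2 ⇒ 1/2 = 1/2
q ⇒ q = 1/2 ⇒ 1/2 = 1/2
¬(q ⇒ q) = ¬1/2 = 1/2
((q · p) ⇒ q) ⇔ ¬(q ⇒ q) = 1/2 ⇔ 1/2 = 1/2
¬q = ¬1/2 = 1/2
q + ¬q = 1/2 + 1/2 = 1/2
q ⇒ r = 1/2 ⇒ 1/2 = 1/2
¬(q ⇒ r) = ¬1/2 = 1/2
(q + ¬q) ⇒ ¬(q ⇒ r) = 1/2 ⇒ 1/2 = 1/2
(((q · p) ⇒ q) ⇔ ¬(q ⇒ q)) · ((q + ¬q) ⇒ ¬(q ⇒ r)) = 1/2 · 1/2 = 1/2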